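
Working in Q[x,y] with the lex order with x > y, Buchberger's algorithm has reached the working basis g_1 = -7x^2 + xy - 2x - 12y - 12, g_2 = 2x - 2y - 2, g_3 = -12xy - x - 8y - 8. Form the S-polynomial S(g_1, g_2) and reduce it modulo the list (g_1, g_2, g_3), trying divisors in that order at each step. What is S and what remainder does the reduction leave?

lcm(LM(g_1), LM(g_2)) = x^2.
S = (lcm/LT(g_1))·g_1 − (lcm/LT(g_2))·g_2 = 6/7xy + 9/7x + 12/7y + 12/7.
Reduce S modulo (g_1, g_2, g_3) in that order:
  leading term xy: subtract (3/7y)·g_2 from 6/7xy + 9/7x + 12/7y + 12/7 → 9/7x + 6/7y^2 + 18/7y + 12/7
  leading term x: subtract (9/14)·g_2 from 9/7x + 6/7y^2 + 18/7y + 12/7 → 6/7y^2 + 27/7y + 3
  leading term y^2: no divisor's leading term divides it; move 6/7y^2 to the remainder.
  leading term y: no divisor's leading term divides it; move 27/7y to the remainder.
  leading term 1: no divisor's leading term divides it; move 3 to the remainder.
The remainder 6/7y^2 + 27/7y + 3 is nonzero, so it would be added as the next basis element.
This is the inner loop of Buchberger's algorithm — each nonzero remainder becomes a new basis element.

S(g_1, g_2) = 6/7xy + 9/7x + 12/7y + 12/7; remainder on division = 6/7y^2 + 27/7y + 3.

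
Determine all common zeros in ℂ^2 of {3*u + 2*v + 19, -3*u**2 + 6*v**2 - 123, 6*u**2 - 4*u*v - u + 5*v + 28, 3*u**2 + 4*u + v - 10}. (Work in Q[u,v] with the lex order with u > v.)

Compute a lex Gröbner basis by Buchberger's algorithm.
f_1 = 3*u + 2*v + 19, LT = u.
f_2 = -3*u**2 + 6*v**2 - 123, LT = u**2.
f_3 = 6*u**2 - 4*u*v - u + 5*v + 28, LT = u**2.
f_4 = 3*u**2 + 4*u + v - 10, LT = u**2.

S(f_1,f_2): lcm = u**2. S = 2/3*u*v + 19/3*u + 2*v**2 - 41.
  leading term u*v: subtract (2/9*v)·f_1 from 2/3*u*v + 19/3*u + 2*v**2 - 41 → 19/3*u + 14/9*v**2 - 38/9*v - 41
  leading term u: subtract (19/9)·f_1 from 19/3*u + 14/9*v**2 - 38/9*v - 41 → 14/9*v**2 - 76/9*v - 730/9
  leading term v**2: no divisor's leading term divides it; move 14/9*v**2 to the remainder.
  leading term v: no divisor's leading term divides it; move -76/9*v to the remainder.
  leading term 1: no divisor's leading term divides it; move -730/9 to the remainder.
  remainder 14/9*v**2 - 76/9*v - 730/9 ≠ 0; add h_5 = 14/9*v**2 - 76/9*v - 730/9 to the basis.

S(f_1,f_3): lcm = u**2. S = 4/3*u*v + 13/2*u - 5/6*v - 14/3.
  leading term u*v: subtract (4/9*v)·f_1 from 4/3*u*v + 13/2*u - 5/6*v - 14/3 → 13/2*u - 8/9*v**2 - 167/18*v - 14/3
  leading term u: subtract (13/6)·f_1 from 13/2*u - 8/9*v**2 - 167/18*v - 14/3 → -8/9*v**2 - 245/18*v - 275/6
  leading term v**2: subtract (-4/7)·h_5 from -8/9*v**2 - 245/18*v - 275/6 → -2323/126*v - 11615/126
  leading term v: no divisor's leading term divides it; move -2323/126*v to the remainder.
  leading term 1: no divisor's leading term divides it; move -11615/126 to the remainder.
  remainder -2323/126*v - 11615/126 ≠ 0; add h_6 = -2323/126*v - 11615/126 to the basis.

The other S-polynomials (S(f_1,f_4), S(f_2,f_3), S(f_2,f_4), S(f_3,f_4), S(f_1,h_5), S(f_2,h_5), S(f_3,h_5), S(f_4,h_5), S(f_1,h_6), S(f_2,h_6), S(f_3,h_6), S(f_4,h_6), S(h_5,h_6)) all reduce to 0 modulo the current basis, so we have a Gröbner basis.
Inter-reduce: drop elements whose leading term is divisible by another's, tail-reduce, and make monic.
Reduced Gröbner basis: {u + 3, v + 5}.

Elimination: the polynomial v + 5 lies in the elimination ideal for v, so v ∈ {-5}. For each such v, the remaining basis elements (now univariate) give the rest of the solution.
  v = -5: the earlier basis element becomes u + 3 = 0, giving u = -3 — point (-3, -5).
Substituting each solution back into the original system confirms all equations vanish.
This is the nonlinear analogue of row-reducing a linear system.

{(-3, -5)}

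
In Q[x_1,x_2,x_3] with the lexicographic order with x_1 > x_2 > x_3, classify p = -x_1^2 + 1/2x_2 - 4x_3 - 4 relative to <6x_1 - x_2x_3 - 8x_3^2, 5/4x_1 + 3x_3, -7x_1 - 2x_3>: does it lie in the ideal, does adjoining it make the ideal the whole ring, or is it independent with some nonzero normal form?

First compute the reduced Gröbner basis of I by Buchberger's algorithm.
f_1 = 6x_1 - x_2x_3 - 8x_3^2, LT = x_1.
f_2 = 5/4x_1 + 3x_3, LT = x_1.
f_3 = -7x_1 - 2x_3, LT = x_1.

S(f_1,f_2): lcm = x_1. S = -1/6x_2x_3 - 4/3x_3^2 - 12/5x_3.
  reduce S modulo (f_1, f_2, f_3):
  remainder -1/6x_2x_3 - 4/3x_3^2 - 12/5x_3 ≠ 0; add h_4 = -1/6x_2x_3 - 4/3x_3^2 - 12/5x_3 to the basis.

S(f_1,f_3): lcm = x_1. S = -1/6x_2x_3 - 4/3x_3^2 - 2/7x_3.
  reduce S modulo (f_1, f_2, f_3, h_4):
  remainder 74/35x_3 ≠ 0; add h_5 = 74/35x_3 to the basis.

The other S-polynomials (S(f_2,f_3), S(f_1,h_4), S(f_2,h_4), S(f_3,h_4), S(f_1,h_5), S(f_2,h_5), S(f_3,h_5), S(h_4,h_5)) all reduce to 0 modulo the current basis, so we have a Gröbner basis.
Inter-reduce: drop elements whose leading term is divisible by another's, tail-reduce, and make monic.
Reduced Gröbner basis: {x_1, x_3}.
Label its elements g_1 = x_1, g_2 = x_3.

Reduce p = -x_1^2 + 1/2x_2 - 4x_3 - 4 modulo G:
  leading term x_1^2: subtract (-x_1)·g_1 from -x_1^2 + 1/2x_2 - 4x_3 - 4 → 1/2x_2 - 4x_3 - 4
  leading term x_2: no divisor's leading term divides it; move 1/2x_2 to the remainder.
  leading term x_3: subtract (-4)·g_2 from -4x_3 - 4 → -4
  leading term 1: no divisor's leading term divides it; move -4 to the remainder.
  normal form = 1/2x_2 - 4.
The normal form is nonzero, so p ∉ I. Since p minus its normal form lies in I, I + (p) = I + (r) where r = 1/2x_2 - 4; decide whether this ideal is the whole ring.
Run Buchberger on G together with r (pairs among the g_i already reduce to 0 since G is a Gröbner basis):
g_1 = x_1, LT = x_1.
g_2 = x_3, LT = x_3.
r = 1/2x_2 - 4, LT = x_2.

The S-polynomials (S(g_1,g_2), S(g_1,r), S(g_2,r)) all reduce to 0 modulo the current basis, so we have a Gröbner basis.
Inter-reduce: drop elements whose leading term is divisible by another's, tail-reduce, and make monic.
Reduced Gröbner basis: {x_1, x_2 - 8, x_3}.
The reduced Gröbner basis of I + (p) is {x_1, x_2 - 8, x_3} ≠ {1}, a proper ideal, so the enlarged system stays consistent: p is independent of I, with normal form 1/2x_2 - 4.

The remainder on division by a Gröbner basis is unique — it is the normal form.

-x_1^2 + 1/2x_2 - 4x_3 - 4 is independent of I; its normal form modulo I is 1/2x_2 - 4.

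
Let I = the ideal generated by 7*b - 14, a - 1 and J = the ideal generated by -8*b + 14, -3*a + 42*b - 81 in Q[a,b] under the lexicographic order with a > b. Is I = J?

No, the ideals differ.

For a fixed monomial order, each ideal has a unique reduced Gröbner basis; comparing bases decides equality.
Buchberger on the first generating set:
f_1 = 7*b - 14, LT = b.
f_2 = a - 1, LT = a.

The S-polynomials (S(f_1,f_2)) all reduce to 0 modulo the current basis, so we have a Gröbner basis.
Inter-reduce: drop elements whose leading term is divisible by another's, tail-reduce, and make monic.
Reduced Gröbner basis: {a - 1, b - 2}.

Buchberger on the second generating set:
h_1 = -8*b + 14, LT = b.
h_2 = -3*a + 42*b - 81, LT = a.

The S-polynomials (S(h_1,h_2)) all reduce to 0 modulo the current basis, so we have a Gröbner basis.
Inter-reduce: drop elements whose leading term is divisible by another's, tail-reduce, and make monic.
Reduced Gröbner basis: {a + 5/2, b - 7/4}.

Since the reduced bases disagree, the two ideals are not the same.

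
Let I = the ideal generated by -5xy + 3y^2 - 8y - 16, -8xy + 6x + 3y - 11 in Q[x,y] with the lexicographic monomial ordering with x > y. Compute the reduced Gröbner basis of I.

G = {x - 4/5y^2 + 79/30y + 73/30, y^3 - 97/24y^2 - 25/24y + 4}

This is the nonlinear analogue of row-reducing a linear system.

f_1 = -5xy + 3y^2 - 8y - 16, LT = xy.
f_2 = -8xy + 6x + 3y - 11, LT = xy.

S(f_1,f_2): lcm = xy. S = 3/4x - 3/5y^2 + 79/40y + 73/40.
  reduce S modulo (f_1, f_2):
  remainder 3/4x - 3/5y^2 + 79/40y + 73/40 ≠ 0; add g_3 = 3/4x - 3/5y^2 + 79/40y + 73/40 to the basis.

S(f_1,g_3): lcm = xy. S = 4/5y^3 - 97/30y^2 - 5/6y + 16/5.
  reduce S modulo (f_1, f_2, g_3):
  remainder 4/5y^3 - 97/30y^2 - 5/6y + 16/5 ≠ 0; add g_4 = 4/5y^3 - 97/30y^2 - 5/6y + 16/5 to the basis.

The other S-polynomials (S(f_2,g_3), S(f_1,g_4), S(f_2,g_4), S(g_3,g_4)) all reduce to 0 modulo the current basis, so we have a Gröbner basis.
Inter-reduce: drop elements whose leading term is divisible by another's, tail-reduce, and make monic.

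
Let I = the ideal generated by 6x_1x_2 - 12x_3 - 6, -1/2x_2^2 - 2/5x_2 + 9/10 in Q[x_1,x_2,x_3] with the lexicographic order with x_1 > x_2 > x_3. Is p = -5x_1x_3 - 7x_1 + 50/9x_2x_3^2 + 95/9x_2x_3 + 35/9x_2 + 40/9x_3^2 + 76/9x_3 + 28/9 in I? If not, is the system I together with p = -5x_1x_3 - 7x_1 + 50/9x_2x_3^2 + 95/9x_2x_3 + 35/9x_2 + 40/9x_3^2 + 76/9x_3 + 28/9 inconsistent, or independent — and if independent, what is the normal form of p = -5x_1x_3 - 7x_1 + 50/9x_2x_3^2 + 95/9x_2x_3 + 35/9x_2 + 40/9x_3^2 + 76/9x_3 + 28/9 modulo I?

First compute the reduced Gröbner basis of I by Buchberger's algorithm.
f_1 = 6x_1x_2 - 12x_3 - 6, LT = x_1x_2.
f_2 = -1/2x_2^2 - 2/5x_2 + 9/10, LT = x_2^2.

S(f_1,f_2): lcm = x_1x_2^2. S = -4/5x_1x_2 + 9/5x_1 - 2x_2x_3 - x_2.
  leading term x_1x_2: subtract (-2/15)·f_1 from -4/5x_1x_2 + 9/5x_1 - 2x_2x_3 - x_2 → 9/5x_1 - 2x_2x_3 - x_2 - 8/5x_3 - 4/5
  leading term x_1: no divisor's leading term divides it; move 9/5x_1 to the remainder.
  leading term x_2x_3: no divisor's leading term divides it; move -2x_2x_3 to the remainder.
  leading term x_2: no divisor's leading term divides it; move -x_2 to the remainder.
  leading term x_3: no divisor's leading term divides it; move -8/5x_3 to the remainder.
  leading term 1: no divisor's leading term divides it; move -4/5 to the remainder.
  remainder 9/5x_1 - 2x_2x_3 - x_2 - 8/5x_3 - 4/5 ≠ 0; add h_3 = 9/5x_1 - 2x_2x_3 - x_2 - 8/5x_3 - 4/5 to the basis.

The other S-polynomials (S(f_1,h_3), S(f_2,h_3)) all reduce to 0 modulo the current basis, so we have a Gröbner basis.
Inter-reduce: drop elements whose leading term is divisible by another's, tail-reduce, and make monic.
Reduced Gröbner basis: {x_1 - 10/9x_2x_3 - 5/9x_2 - 8/9x_3 - 4/9, x_2^2 + 4/5x_2 - 9/5}.
Label its elements g_1 = x_1 - 10/9x_2x_3 - 5/9x_2 - 8/9x_3 - 4/9, g_2 = x_2^2 + 4/5x_2 - 9/5.

Reduce p = -5x_1x_3 - 7x_1 + 50/9x_2x_3^2 + 95/9x_2x_3 + 35/9x_2 + 40/9x_3^2 + 76/9x_3 + 28/9 modulo G:
  leading term x_1x_3: subtract (-5x_3)·g_1 from -5x_1x_3 - 7x_1 + 50/9x_2x_3^2 + 95/9x_2x_3 + 35/9x_2 + 40/9x_3^2 + 76/9x_3 + 28/9 → -7x_1 + 70/9x_2x_3 + 35/9x_2 + 56/9x_3 + 28/9
  leading term x_1: subtract (-7)·g_1 from -7x_1 + 70/9x_2x_3 + 35/9x_2 + 56/9x_3 + 28/9 → 0
  normal form = 0.
Since the normal form is 0, p ∈ I.

-5x_1x_3 - 7x_1 + 50/9x_2x_3^2 + 95/9x_2x_3 + 35/9x_2 + 40/9x_3^2 + 76/9x_3 + 28/9 lies in I (it reduces to 0).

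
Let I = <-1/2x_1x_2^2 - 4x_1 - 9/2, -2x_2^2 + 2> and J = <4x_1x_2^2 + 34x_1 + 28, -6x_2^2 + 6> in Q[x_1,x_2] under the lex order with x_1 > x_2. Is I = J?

No, the ideals differ.

Since reduced Gröbner bases are canonical representatives of ideals under a given ordering, it suffices to compute and compare them.
Buchberger on the first generating set:
f_1 = -1/2x_1x_2^2 - 4x_1 - 9/2, LT = x_1x_2^2.
f_2 = -2x_2^2 + 2, LT = x_2^2.

S(f_1,f_2): lcm = x_1x_2^2. S = 9x_1 + 9.
  leading term x_1: no divisor's leading term divides it; move 9x_1 to the remainder.
  leading term 1: no divisor's leading term divides it; move 9 to the remainder.
  remainder 9x_1 + 9 ≠ 0; add g_3 = 9x_1 + 9 to the basis.

The other S-polynomials (S(f_1,g_3), S(f_2,g_3)) all reduce to 0 modulo the current basis, so we have a Gröbner basis.
Inter-reduce: drop elements whose leading term is divisible by another's, tail-reduce, and make monic.
Reduced Gröbner basis: {x_1 + 1, x_2^2 - 1}.

Buchberger on the second generating set:
h_1 = 4x_1x_2^2 + 34x_1 + 28, LT = x_1x_2^2.
h_2 = -6x_2^2 + 6, LT = x_2^2.

S(h_1,h_2): lcm = x_1x_2^2. S = 19/2x_1 + 7.
  leading term x_1: no divisor's leading term divides it; move 19/2x_1 to the remainder.
  leading term 1: no divisor's leading term divides it; move 7 to the remainder.
  remainder 19/2x_1 + 7 ≠ 0; add k_3 = 19/2x_1 + 7 to the basis.

The other S-polynomials (S(h_1,k_3), S(h_2,k_3)) all reduce to 0 modulo the current basis, so we have a Gröbner basis.
Inter-reduce: drop elements whose leading term is divisible by another's, tail-reduce, and make monic.
Reduced Gröbner basis: {x_1 + 14/19, x_2^2 - 1}.

Since the reduced bases disagree, the two ideals are not the same.
The same test decides containment: I ⊆ J iff every generator of I reduces to 0 modulo a Gröbner basis of J.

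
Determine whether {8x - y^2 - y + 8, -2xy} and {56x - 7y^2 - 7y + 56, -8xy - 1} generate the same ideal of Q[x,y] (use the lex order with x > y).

For a fixed monomial order, each ideal has a unique reduced Gröbner basis; comparing bases decides equality.
Buchberger on the first generating set:
f_1 = 8x - y^2 - y + 8, LT = x.
f_2 = -2xy, LT = xy.

S(f_1,f_2): lcm = xy. S = -1/8y^3 - 1/8y^2 + y.
  leading term y^3: no divisor's leading term divides it; move -1/8y^3 to the remainder.
  leading term y^2: no divisor's leading term divides it; move -1/8y^2 to the remainder.
  leading term y: no divisor's leading term divides it; move y to the remainder.
  remainder -1/8y^3 - 1/8y^2 + y ≠ 0; add g_3 = -1/8y^3 - 1/8y^2 + y to the basis.

The other S-polynomials (S(f_1,g_3), S(f_2,g_3)) all reduce to 0 modulo the current basis, so we have a Gröbner basis.
Inter-reduce: drop elements whose leading term is divisible by another's, tail-reduce, and make monic.
Reduced Gröbner basis: {x - 1/8y^2 - 1/8y + 1, y^3 + y^2 - 8y}.

Buchberger on the second generating set:
h_1 = 56x - 7y^2 - 7y + 56, LT = x.
h_2 = -8xy - 1, LT = xy.

S(h_1,h_2): lcm = xy. S = -1/8y^3 - 1/8y^2 + y - 1/8.
  leading term y^3: no divisor's leading term divides it; move -1/8y^3 to the remainder.
  leading term y^2: no divisor's leading term divides it; move -1/8y^2 to the remainder.
  leading term y: no divisor's leading term divides it; move y to the remainder.
  leading term 1: no divisor's leading term divides it; move -1/8 to the remainder.
  remainder -1/8y^3 - 1/8y^2 + y - 1/8 ≠ 0; add k_3 = -1/8y^3 - 1/8y^2 + y - 1/8 to the basis.

The other S-polynomials (S(h_1,k_3), S(h_2,k_3)) all reduce to 0 modulo the current basis, so we have a Gröbner basis.
Inter-reduce: drop elements whose leading term is divisible by another's, tail-reduce, and make monic.
Reduced Gröbner basis: {x - 1/8y^2 - 1/8y + 1, y^3 + y^2 - 8y + 1}.

The bases are distinct; the ideals are different.

No, the ideals differ.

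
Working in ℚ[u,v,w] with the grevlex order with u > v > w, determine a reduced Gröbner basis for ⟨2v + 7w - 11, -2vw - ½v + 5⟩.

G = {w² - 37/28w + 9/28, v + 7/2w - 11/2}

Buchberger's algorithm terminates because the ascending chain of leading-term ideals stabilizes.

f_1 = 2v + 7w - 11, LT = v.
f_2 = -2vw - ½v + 5, LT = vw.

S(f_1,f_2): lcm = vw. S = 7/2w² - ¼v - 11/2w + 5/2.
  leading term w²: no divisor's leading term divides it; move 7/2w² to the remainder.
  leading term v: subtract (-⅛)·f_1 from -¼v - 11/2w + 5/2 → -37/8w + 9/8
  leading term w: no divisor's leading term divides it; move -37/8w to the remainder.
  leading term 1: no divisor's leading term divides it; move 9/8 to the remainder.
  remainder 7/2w² - 37/8w + 9/8 ≠ 0; add g_3 = 7/2w² - 37/8w + 9/8 to the basis.

The other S-polynomials (S(f_1,g_3), S(f_2,g_3)) all reduce to 0 modulo the current basis, so we have a Gröbner basis.
Inter-reduce: drop elements whose leading term is divisible by another's, tail-reduce, and make monic.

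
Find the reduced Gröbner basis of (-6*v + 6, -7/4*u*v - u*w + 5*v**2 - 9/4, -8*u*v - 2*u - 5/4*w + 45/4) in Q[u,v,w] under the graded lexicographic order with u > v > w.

G = {w**2 - 29/4*w + 25/4, u + 1/8*w - 9/8, v - 1}

The reduced Gröbner basis is the canonical form of the ideal for this ordering.

f_1 = -6*v + 6, LT = v.
f_2 = -7/4*u*v - u*w + 5*v**2 - 9/4, LT = u*v.
f_3 = -8*u*v - 2*u - 5/4*w + 45/4, LT = u*v.

S(f_1,f_2): lcm = u*v. S = -4/7*u*w + 20/7*v**2 - u - 9/7.
  leading term u*w: no divisor's leading term divides it; move -4/7*u*w to the remainder.
  leading term v**2: subtract (-10/21*v)·f_1 from 20/7*v**2 - u - 9/7 → -u + 20/7*v - 9/7
  leading term u: no divisor's leading term divides it; move -u to the remainder.
  leading term v: subtract (-10/21)·f_1 from 20/7*v - 9/7 → 11/7
  leading term 1: no divisor's leading term divides it; move 11/7 to the remainder.
  remainder -4/7*u*w - u + 11/7 ≠ 0; add g_4 = -4/7*u*w - u + 11/7 to the basis.

S(f_1,f_3): lcm = u*v. S = -5/4*u - 5/32*w + 45/32.
  leading term u: no divisor's leading term divides it; move -5/4*u to the remainder.
  leading term w: no divisor's leading term divides it; move -5/32*w to the remainder.
  leading term 1: no divisor's leading term divides it; move 45/32 to the remainder.
  remainder -5/4*u - 5/32*w + 45/32 ≠ 0; add g_5 = -5/4*u - 5/32*w + 45/32 to the basis.

S(f_3,g_4): lcm = u*v*w. S = -7/4*u*v + 1/4*u*w + 5/32*w**2 + 11/4*v - 45/32*w.
  leading term u*v: subtract (7/24*u)·f_1 from -7/4*u*v + 1/4*u*w + 5/32*w**2 + 11/4*v - 45/32*w → 1/4*u*w + 5/32*w**2 - 7/4*u + 11/4*v - 45/32*w
  leading term u*w: subtract (-7/16)·g_4 from 1/4*u*w + 5/32*w**2 - 7/4*u + 11/4*v - 45/32*w → 5/32*w**2 - 35/16*u + 11/4*v - 45/32*w + 11/16
  leading term w**2: no divisor's leading term divides it; move 5/32*w**2 to the remainder.
  leading term u: subtract (7/4)·g_5 from -35/16*u + 11/4*v - 45/32*w + 11/16 → 11/4*v - 145/128*w - 227/128
  leading term v: subtract (-11/24)·f_1 from 11/4*v - 145/128*w - 227/128 → -145/128*w + 125/128
  leading term w: no divisor's leading term divides it; move -145/128*w to the remainder.
  leading term 1: no divisor's leading term divides it; move 125/128 to the remainder.
  remainder 5/32*w**2 - 145/128*w + 125/128 ≠ 0; add g_6 = 5/32*w**2 - 145/128*w + 125/128 to the basis.

The other S-polynomials (S(f_2,f_3), S(f_1,g_4), S(f_2,g_4), S(f_1,g_5), S(f_2,g_5), S(f_3,g_5), S(g_4,g_5), S(f_1,g_6), S(f_2,g_6), S(f_3,g_6), S(g_4,g_6), S(g_5,g_6)) all reduce to 0 modulo the current basis, so we have a Gröbner basis.
Inter-reduce: drop elements whose leading term is divisible by another's, tail-reduce, and make monic.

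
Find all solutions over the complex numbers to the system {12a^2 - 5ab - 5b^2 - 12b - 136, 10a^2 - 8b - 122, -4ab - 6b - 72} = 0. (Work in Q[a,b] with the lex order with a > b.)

{(3, -4)}

Compute a lex Gröbner basis by Buchberger's algorithm.
f_1 = 12a^2 - 5ab - 5b^2 - 12b - 136, LT = a^2.
f_2 = 10a^2 - 8b - 122, LT = a^2.
f_3 = -4ab - 6b - 72, LT = ab.

S(f_1,f_2): lcm = a^2. S = -5/12ab - 5/12b^2 - 1/5b + 13/15.
  reduce S modulo (f_1, f_2, f_3):
  remainder -5/12b^2 + 17/40b + 251/30 ≠ 0; add h_4 = -5/12b^2 + 17/40b + 251/30 to the basis.

S(f_1,f_3): lcm = a^2b. S = -5/12ab^2 - 3/2ab - 18a - 5/12b^3 - b^2 - 34/3b.
  reduce S modulo (f_1, f_2, f_3, h_4):
  remainder -18a - 5383/500b + 1367/125 ≠ 0; add h_5 = -18a - 5383/500b + 1367/125 to the basis.

S(f_3,h_4): lcm = ab^2. S = 51/50ab + 502/25a + 3/2b^2 + 18b.
  reduce S modulo (f_1, f_2, f_3, h_4, h_5):
  remainder 673867/112500b + 673867/28125 ≠ 0; add h_6 = 673867/112500b + 673867/28125 to the basis.

The other S-polynomials (S(f_2,f_3), S(f_1,h_4), S(f_2,h_4), S(f_1,h_5), S(f_2,h_5), S(f_3,h_5), S(h_4,h_5), S(f_1,h_6), S(f_2,h_6), S(f_3,h_6), S(h_4,h_6), S(h_5,h_6)) all reduce to 0 modulo the current basis, so we have a Gröbner basis.
Inter-reduce: drop elements whose leading term is divisible by another's, tail-reduce, and make monic.
Reduced Gröbner basis: {a - 3, b + 4}.

From the last basis element, b + 4 = 0, so b takes values in {-4}. Each choice, substituted upward through the basis, yields the corresponding point(s) of the solution set.
  b = -4: the earlier basis element becomes a - 3 = 0, giving a = 3 — point (3, -4).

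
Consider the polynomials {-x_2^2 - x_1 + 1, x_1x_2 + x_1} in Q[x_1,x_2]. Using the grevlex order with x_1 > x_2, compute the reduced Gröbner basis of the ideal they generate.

G = {x_1^2, x_1x_2 + x_1, x_2^2 + x_1 - 1}

f_1 = -x_2^2 - x_1 + 1, LT = x_2^2.
f_2 = x_1x_2 + x_1, LT = x_1x_2.

S(f_1,f_2): lcm = x_1x_2^2. S = x_1^2 - x_1x_2 - x_1.
  reduce S modulo (f_1, f_2):
  remainder x_1^2 ≠ 0; add g_3 = x_1^2 to the basis.

The other S-polynomials (S(f_1,g_3), S(f_2,g_3)) all reduce to 0 modulo the current basis, so we have a Gröbner basis.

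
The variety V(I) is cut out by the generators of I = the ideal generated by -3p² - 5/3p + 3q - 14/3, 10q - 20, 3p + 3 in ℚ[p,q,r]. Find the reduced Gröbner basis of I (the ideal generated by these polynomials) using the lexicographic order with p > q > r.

This is the nonlinear analogue of row-reducing a linear system.

f_1 = -3p² - 5/3p + 3q - 14/3, LT = p².
f_2 = 10q - 20, LT = q.
f_3 = 3p + 3, LT = p.

S(f_1,f_2): leading monomials are coprime, so the S-polynomial reduces to 0 (Buchberger's first criterion).
S(f_1,f_3): lcm = p². S = -4/9p - q + 14/9.
  leading term p: subtract (-4/27)·f_3 from -4/9p - q + 14/9 → -q + 2
  leading term q: subtract (-1/10)·f_2 from -q + 2 → 0
  remainder 0.

S(f_2,f_3): leading monomials are coprime, so the S-polynomial reduces to 0 (Buchberger's first criterion).
Every S-polynomial of the final basis reduces to 0, so we have a Gröbner basis.
Inter-reduce: drop elements whose leading term is divisible by another's, tail-reduce, and make monic.

G = {p + 1, q - 2}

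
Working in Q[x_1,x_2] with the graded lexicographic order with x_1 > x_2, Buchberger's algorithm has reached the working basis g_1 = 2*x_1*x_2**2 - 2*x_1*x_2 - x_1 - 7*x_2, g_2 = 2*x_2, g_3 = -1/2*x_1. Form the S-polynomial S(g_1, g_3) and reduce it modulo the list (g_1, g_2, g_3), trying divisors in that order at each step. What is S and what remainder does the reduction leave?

lcm(LM(g_1), LM(g_3)) = x_1*x_2**2.
S = (lcm/LT(g_1))·g_1 − (lcm/LT(g_3))·g_3 = -x_1*x_2 - 1/2*x_1 - 7/2*x_2.
Reduce S modulo (g_1, g_2, g_3) in that order:
  leading term x_1*x_2: subtract (-1/2*x_1)·g_2 from -x_1*x_2 - 1/2*x_1 - 7/2*x_2 → -1/2*x_1 - 7/2*x_2
  leading term x_1: subtract (1)·g_3 from -1/2*x_1 - 7/2*x_2 → -7/2*x_2
  leading term x_2: subtract (-7/4)·g_2 from -7/2*x_2 → 0
The remainder is 0, so this S-polynomial contributes no new basis element.

S(g_1, g_3) = -x_1*x_2 - 1/2*x_1 - 7/2*x_2; remainder on division = 0.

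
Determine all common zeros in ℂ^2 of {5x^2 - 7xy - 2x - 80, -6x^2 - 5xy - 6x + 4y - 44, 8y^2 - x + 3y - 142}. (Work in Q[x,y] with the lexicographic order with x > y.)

Compute a lex Gröbner basis by Buchberger's algorithm.
f_1 = 5x^2 - 7xy - 2x - 80, LT = x^2.
f_2 = -6x^2 - 5xy - 6x + 4y - 44, LT = x^2.
f_3 = -x + 8y^2 + 3y - 142, LT = x.

S(f_1,f_2): lcm = x^2. S = -67/30xy - 7/5x + 2/3y - 70/3.
  reduce S modulo (f_1, f_2, f_3):
  remainder -268/15y^3 - 179/10y^2 + 1568/5y + 2632/15 ≠ 0; add h_4 = -268/15y^3 - 179/10y^2 + 1568/5y + 2632/15 to the basis.

S(f_1,f_3): lcm = x^2. S = 8xy^2 + 8/5xy - 712/5x - 16.
  reduce S modulo (f_1, f_2, f_3, h_4):
  remainder -5026272/4489y^2 - 2268648/4489y + 89494944/4489 ≠ 0; add h_5 = -5026272/4489y^2 - 2268648/4489y + 89494944/4489 to the basis.

S(h_4,h_5): lcm = y^3. S = 15449091/28063352y^2 + 888181/3507919y - 658/67.
  reduce S modulo (f_1, f_2, f_3, h_4, h_5):
  remainder 413784161/87720174368y - 413784161/21930043592 ≠ 0; add h_6 = 413784161/87720174368y - 413784161/21930043592 to the basis.

The other S-polynomials (S(f_2,f_3), S(f_1,h_4), S(f_2,h_4), S(f_3,h_4), S(f_1,h_5), S(f_2,h_5), S(f_3,h_5), S(f_1,h_6), S(f_2,h_6), S(f_3,h_6), S(h_4,h_6), S(h_5,h_6)) all reduce to 0 modulo the current basis, so we have a Gröbner basis.
Inter-reduce: drop elements whose leading term is divisible by another's, tail-reduce, and make monic.
Reduced Gröbner basis: {x + 2, y - 4}.

A lex Gröbner basis eliminates variables successively. Here y - 4 depends only on y, with roots {4}; lifting each root through the earlier basis elements recovers the full solutions.
  y = 4: the earlier basis element becomes x + 2 = 0, giving x = -2 — point (-2, 4).
Zero-dimensionality of the ideal guarantees finitely many solutions over ℂ.

{(-2, 4)}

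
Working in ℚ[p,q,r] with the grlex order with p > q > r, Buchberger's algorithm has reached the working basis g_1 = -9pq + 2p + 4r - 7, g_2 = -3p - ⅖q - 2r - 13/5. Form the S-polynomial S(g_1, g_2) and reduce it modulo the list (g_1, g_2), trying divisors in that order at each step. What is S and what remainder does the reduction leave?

lcm(LM(g_1), LM(g_2)) = pq.
S = (lcm/LT(g_1))·g_1 − (lcm/LT(g_2))·g_2 = -2/15q² - ⅔qr - 2/9p - 13/15q - 4/9r + 7/9.
Reduce S modulo (g_1, g_2) in that order:
  leading term q²: no divisor's leading term divides it; move -2/15q² to the remainder.
  leading term qr: no divisor's leading term divides it; move -⅔qr to the remainder.
  leading term p: subtract (2/27)·g_2 from -2/9p - 13/15q - 4/9r + 7/9 → -113/135q - 8/27r + 131/135
  leading term q: no divisor's leading term divides it; move -113/135q to the remainder.
  leading term r: no divisor's leading term divides it; move -8/27r to the remainder.
  leading term 1: no divisor's leading term divides it; move 131/135 to the remainder.
The remainder -2/15q² - ⅔qr - 113/135q - 8/27r + 131/135 is nonzero, so it would be added as the next basis element.

S(g_1, g_2) = -2/15q² - ⅔qr - 2/9p - 13/15q - 4/9r + 7/9; remainder on division = -2/15q² - ⅔qr - 113/135q - 8/27r + 131/135.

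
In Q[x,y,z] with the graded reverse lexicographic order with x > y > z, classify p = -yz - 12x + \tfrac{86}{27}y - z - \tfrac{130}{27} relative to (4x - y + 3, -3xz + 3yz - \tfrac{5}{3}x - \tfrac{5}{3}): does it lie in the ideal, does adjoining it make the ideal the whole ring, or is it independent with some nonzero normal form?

Adjoining -yz - 12x + \tfrac{86}{27}y - z - \tfrac{130}{27} makes the ideal the whole ring: the system is inconsistent.

First compute the reduced Gröbner basis of I by Buchberger's algorithm.
f_1 = 4x - y + 3, LT = x.
f_2 = -3xz + 3yz - \tfrac{5}{3}x - \tfrac{5}{3}, LT = xz.

S(f_1,f_2): lcm = xz. S = \tfrac{3}{4}yz - \tfrac{5}{9}x + \tfrac{3}{4}z - \tfrac{5}{9}.
  leading term yz: no divisor's leading term divides it; move \tfrac{3}{4}yz to the remainder.
  leading term x: subtract (-\tfrac{5}{36})·f_1 from -\tfrac{5}{9}x + \tfrac{3}{4}z - \tfrac{5}{9} → -\tfrac{5}{36}y + \tfrac{3}{4}z - \tfrac{5}{36}
  leading term y: no divisor's leading term divides it; move -\tfrac{5}{36}y to the remainder.
  leading term z: no divisor's leading term divides it; move \tfrac{3}{4}z to the remainder.
  leading term 1: no divisor's leading term divides it; move -\tfrac{5}{36} to the remainder.
  remainder \tfrac{3}{4}yz - \tfrac{5}{36}y + \tfrac{3}{4}z - \tfrac{5}{36} ≠ 0; add h_3 = \tfrac{3}{4}yz - \tfrac{5}{36}y + \tfrac{3}{4}z - \tfrac{5}{36} to the basis.

S(f_1,h_3): leading monomials are coprime, so the S-polynomial reduces to 0 (Buchberger's first criterion).
S(f_2,h_3): lcm = xyz. S = -y^{2}z + \tfrac{20}{27}xy - xz + \tfrac{5}{27}x + \tfrac{5}{9}y.
  leading term y^{2}z: subtract (-\tfrac{4}{3}y)·h_3 from -y^{2}z + \tfrac{20}{27}xy - xz + \tfrac{5}{27}x + \tfrac{5}{9}y → \tfrac{20}{27}xy - \tfrac{5}{27}y^{2} - xz + yz + \tfrac{5}{27}x + \tfrac{10}{27}y
  leading term xy: subtract (\tfrac{5}{27}y)·f_1 from \tfrac{20}{27}xy - \tfrac{5}{27}y^{2} - xz + yz + \tfrac{5}{27}x + \tfrac{10}{27}y → -xz + yz + \tfrac{5}{27}x - \tfrac{5}{27}y
  leading term xz: subtract (-\tfrac{1}{4}z)·f_1 from -xz + yz + \tfrac{5}{27}x - \tfrac{5}{27}y → \tfrac{3}{4}yz + \tfrac{5}{27}x - \tfrac{5}{27}y + \tfrac{3}{4}z
  leading term yz: subtract (1)·h_3 from \tfrac{3}{4}yz + \tfrac{5}{27}x - \tfrac{5}{27}y + \tfrac{3}{4}z → \tfrac{5}{27}x - \tfrac{5}{108}y + \tfrac{5}{36}
  leading term x: subtract (\tfrac{5}{108})·f_1 from \tfrac{5}{27}x - \tfrac{5}{108}y + \tfrac{5}{36} → 0
  remainder 0.

Every S-polynomial of the final basis reduces to 0, so we have a Gröbner basis.
Inter-reduce: drop elements whose leading term is divisible by another's, tail-reduce, and make monic.
Reduced Gröbner basis: {yz - \tfrac{5}{27}y + z - \tfrac{5}{27}, x - \tfrac{1}{4}y + \tfrac{3}{4}}.
Label its elements g_1 = yz - \tfrac{5}{27}y + z - \tfrac{5}{27}, g_2 = x - \tfrac{1}{4}y + \tfrac{3}{4}.

Reduce p = -yz - 12x + \tfrac{86}{27}y - z - \tfrac{130}{27} modulo G:
  leading term yz: subtract (-1)·g_1 from -yz - 12x + \tfrac{86}{27}y - z - \tfrac{130}{27} → -12x + 3y - 5
  leading term x: subtract (-12)·g_2 from -12x + 3y - 5 → 4
  leading term 1: no divisor's leading term divides it; move 4 to the remainder.
  normal form = 4.
The normal form is nonzero, so p ∉ I. Since p minus its normal form lies in I, I + (p) = I + (r) where r = 4; decide whether this ideal is the whole ring.
Here r = 4 is a nonzero constant, hence a unit: 1 ∈ I + (p), the Gröbner basis of I + (p) is {1}, and the enlarged system has no common solution — adjoining p is inconsistent.

The remainder on division by a Gröbner basis is unique — it is the normal form.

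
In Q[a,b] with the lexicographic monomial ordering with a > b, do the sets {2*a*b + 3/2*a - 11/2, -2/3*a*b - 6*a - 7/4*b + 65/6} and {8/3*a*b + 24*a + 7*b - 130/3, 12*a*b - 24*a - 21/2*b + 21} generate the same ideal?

For a fixed monomial order, each ideal has a unique reduced Gröbner basis; comparing bases decides equality.
Buchberger on the first generating set:
f_1 = 2*a*b + 3/2*a - 11/2, LT = a*b.
f_2 = -2/3*a*b - 6*a - 7/4*b + 65/6, LT = a*b.

S(f_1,f_2): lcm = a*b. S = -33/4*a - 21/8*b + 27/2.
  leading term a: no divisor's leading term divides it; move -33/4*a to the remainder.
  leading term b: no divisor's leading term divides it; move -21/8*b to the remainder.
  leading term 1: no divisor's leading term divides it; move 27/2 to the remainder.
  remainder -33/4*a - 21/8*b + 27/2 ≠ 0; add g_3 = -33/4*a - 21/8*b + 27/2 to the basis.

S(f_1,g_3): lcm = a*b. S = 3/4*a - 7/22*b**2 + 18/11*b - 11/4.
  leading term a: subtract (-1/11)·g_3 from 3/4*a - 7/22*b**2 + 18/11*b - 11/4 → -7/22*b**2 + 123/88*b - 67/44
  leading term b**2: no divisor's leading term divides it; move -7/22*b**2 to the remainder.
  leading term b: no divisor's leading term divides it; move 123/88*b to the remainder.
  leading term 1: no divisor's leading term divides it; move -67/44 to the remainder.
  remainder -7/22*b**2 + 123/88*b - 67/44 ≠ 0; add g_4 = -7/22*b**2 + 123/88*b - 67/44 to the basis.

The other S-polynomials (S(f_2,g_3), S(f_1,g_4), S(f_2,g_4), S(g_3,g_4)) all reduce to 0 modulo the current basis, so we have a Gröbner basis.
Inter-reduce: drop elements whose leading term is divisible by another's, tail-reduce, and make monic.
Reduced Gröbner basis: {a + 7/22*b - 18/11, b**2 - 123/28*b + 67/14}.

Buchberger on the second generating set:
h_1 = 8/3*a*b + 24*a + 7*b - 130/3, LT = a*b.
h_2 = 12*a*b - 24*a - 21/2*b + 21, LT = a*b.

S(h_1,h_2): lcm = a*b. S = 11*a + 7/2*b - 18.
  leading term a: no divisor's leading term divides it; move 11*a to the remainder.
  leading term b: no divisor's leading term divides it; move 7/2*b to the remainder.
  leading term 1: no divisor's leading term divides it; move -18 to the remainder.
  remainder 11*a + 7/2*b - 18 ≠ 0; add k_3 = 11*a + 7/2*b - 18 to the basis.

S(h_1,k_3): lcm = a*b. S = 9*a - 7/22*b**2 + 375/88*b - 65/4.
  leading term a: subtract (9/11)·k_3 from 9*a - 7/22*b**2 + 375/88*b - 65/4 → -7/22*b**2 + 123/88*b - 67/44
  leading term b**2: no divisor's leading term divides it; move -7/22*b**2 to the remainder.
  leading term b: no divisor's leading term divides it; move 123/88*b to the remainder.
  leading term 1: no divisor's leading term divides it; move -67/44 to the remainder.
  remainder -7/22*b**2 + 123/88*b - 67/44 ≠ 0; add k_4 = -7/22*b**2 + 123/88*b - 67/44 to the basis.

The other S-polynomials (S(h_2,k_3), S(h_1,k_4), S(h_2,k_4), S(k_3,k_4)) all reduce to 0 modulo the current basis, so we have a Gröbner basis.
Inter-reduce: drop elements whose leading term is divisible by another's, tail-reduce, and make monic.
Reduced Gröbner basis: {a + 7/22*b - 18/11, b**2 - 123/28*b + 67/14}.

These coincide, so the ideals are equal.
The choice of monomial ordering does not affect the verdict — as long as both bases are computed under the same ordering, their equality decides ideal equality.

Yes, the ideals are equal.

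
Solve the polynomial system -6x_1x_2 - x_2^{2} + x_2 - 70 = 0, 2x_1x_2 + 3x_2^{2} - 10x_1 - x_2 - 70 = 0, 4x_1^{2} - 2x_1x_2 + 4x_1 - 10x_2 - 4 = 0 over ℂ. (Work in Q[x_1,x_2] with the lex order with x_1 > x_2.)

Compute a lex Gröbner basis by Buchberger's algorithm.
f_1 = -6x_1x_2 - x_2^{2} + x_2 - 70, LT = x_1x_2.
f_2 = 2x_1x_2 - 10x_1 + 3x_2^{2} - x_2 - 70, LT = x_1x_2.
f_3 = 4x_1^{2} - 2x_1x_2 + 4x_1 - 10x_2 - 4, LT = x_1^{2}.

S(f_1,f_2): lcm = x_1x_2. S = 5x_1 - \tfrac{4}{3}x_2^{2} + \tfrac{1}{3}x_2 + \tfrac{140}{3}.
  reduce S modulo (f_1, f_2, f_3):
  remainder 5x_1 - \tfrac{4}{3}x_2^{2} + \tfrac{1}{3}x_2 + \tfrac{140}{3} ≠ 0; add h_4 = 5x_1 - \tfrac{4}{3}x_2^{2} + \tfrac{1}{3}x_2 + \tfrac{140}{3} to the basis.

S(f_1,f_3): lcm = x_1^{2}x_2. S = \tfrac{2}{3}x_1x_2^{2} - \tfrac{7}{6}x_1x_2 + \tfrac{35}{3}x_1 + \tfrac{5}{2}x_2^{2} + x_2.
  reduce S modulo (f_1, f_2, f_3, h_4):
  remainder -\tfrac{1}{9}x_2^{3} + \tfrac{71}{12}x_2^{2} - \tfrac{31}{4}x_2 - \tfrac{1715}{18} ≠ 0; add h_5 = -\tfrac{1}{9}x_2^{3} + \tfrac{71}{12}x_2^{2} - \tfrac{31}{4}x_2 - \tfrac{1715}{18} to the basis.

S(f_2,f_3): lcm = x_1^{2}x_2. S = -5x_1^{2} + 2x_1x_2^{2} - \tfrac{3}{2}x_1x_2 - 35x_1 + \tfrac{5}{2}x_2^{2} + x_2.
  reduce S modulo (f_1, f_2, f_3, h_4, h_5):
  remainder -\tfrac{89}{4}x_2^{2} - \tfrac{41}{4}x_2 + \tfrac{1215}{2} ≠ 0; add h_6 = -\tfrac{89}{4}x_2^{2} - \tfrac{41}{4}x_2 + \tfrac{1215}{2} to the basis.

S(f_1,h_4): lcm = x_1x_2. S = \tfrac{4}{15}x_2^{3} + \tfrac{1}{10}x_2^{2} - \tfrac{19}{2}x_2 + \tfrac{35}{3}.
  reduce S modulo (f_1, f_2, f_3, h_4, h_5, h_6):
  remainder -\tfrac{15436}{445}x_2 + \tfrac{15436}{89} ≠ 0; add h_7 = -\tfrac{15436}{445}x_2 + \tfrac{15436}{89} to the basis.

The other S-polynomials (S(f_2,h_4), S(f_3,h_4), S(f_1,h_5), S(f_2,h_5), S(f_3,h_5), S(h_4,h_5), S(f_1,h_6), S(f_2,h_6), S(f_3,h_6), S(h_4,h_6), S(h_5,h_6), S(f_1,h_7), S(f_2,h_7), S(f_3,h_7), S(h_4,h_7), S(h_5,h_7), S(h_6,h_7)) all reduce to 0 modulo the current basis, so we have a Gröbner basis.
Inter-reduce: drop elements whose leading term is divisible by another's, tail-reduce, and make monic.
Reduced Gröbner basis: {x_1 + 3, x_2 - 5}.

Since the basis is lex-ordered, x_2 - 5 is univariate in x_2. Its roots are {5}. Back-substituting each root into the other basis elements fixes the other coordinates.
  x_2 = 5: the earlier basis element becomes x_1 + 3 = 0, giving x_1 = -3 — point (-3, 5).

{(-3, 5)}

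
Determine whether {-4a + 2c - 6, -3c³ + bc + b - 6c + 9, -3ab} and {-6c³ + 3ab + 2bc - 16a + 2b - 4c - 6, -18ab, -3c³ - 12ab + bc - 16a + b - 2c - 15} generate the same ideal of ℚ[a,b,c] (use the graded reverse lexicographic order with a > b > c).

No, the ideals differ.

Two ideals are equal iff their reduced Gröbner bases coincide (the reduced basis is unique for a fixed ordering).
Buchberger on the first generating set:
f_1 = -4a + 2c - 6, LT = a.
f_2 = -3c³ + bc + b - 6c + 9, LT = c³.
f_3 = -3ab, LT = ab.

S(f_1,f_3): lcm = ab. S = -½bc + 3/2b.
  leading term bc: no divisor's leading term divides it; move -½bc to the remainder.
  leading term b: no divisor's leading term divides it; move 3/2b to the remainder.
  remainder -½bc + 3/2b ≠ 0; add g_4 = -½bc + 3/2b to the basis.

S(f_2,g_4): lcm = bc³. S = -⅓b²c + 3bc² - ⅓b² + 2bc - 3b.
  leading term b²c: subtract (⅔b)·g_4 from -⅓b²c + 3bc² - ⅓b² + 2bc - 3b → 3bc² - 4/3b² + 2bc - 3b
  leading term bc²: subtract (-6c)·g_4 from 3bc² - 4/3b² + 2bc - 3b → -4/3b² + 11bc - 3b
  leading term b²: no divisor's leading term divides it; move -4/3b² to the remainder.
  leading term bc: subtract (-22)·g_4 from 11bc - 3b → 30b
  leading term b: no divisor's leading term divides it; move 30b to the remainder.
  remainder -4/3b² + 30b ≠ 0; add g_5 = -4/3b² + 30b to the basis.

The other S-polynomials (S(f_1,f_2), S(f_2,f_3), S(f_1,g_4), S(f_3,g_4), S(f_1,g_5), S(f_2,g_5), S(f_3,g_5), S(g_4,g_5)) all reduce to 0 modulo the current basis, so we have a Gröbner basis.
Inter-reduce: drop elements whose leading term is divisible by another's, tail-reduce, and make monic.
Reduced Gröbner basis: {c³ - 4/3b + 2c - 3, b² - 45/2b, bc - 3b, a - ½c + 3/2}.

Buchberger on the second generating set:
h_1 = -6c³ + 3ab + 2bc - 16a + 2b - 4c - 6, LT = c³.
h_2 = -18ab, LT = ab.
h_3 = -3c³ - 12ab + bc - 16a + b - 2c - 15, LT = c³.

S(h_1,h_3): lcm = c³. S = -9/2ab - 8/3a - 4.
  leading term ab: subtract (¼)·h_2 from -9/2ab - 8/3a - 4 → -8/3a - 4
  leading term a: no divisor's leading term divides it; move -8/3a to the remainder.
  leading term 1: no divisor's leading term divides it; move -4 to the remainder.
  remainder -8/3a - 4 ≠ 0; add k_4 = -8/3a - 4 to the basis.

S(h_2,k_4): lcm = ab. S = -3/2b.
  leading term b: no divisor's leading term divides it; move -3/2b to the remainder.
  remainder -3/2b ≠ 0; add k_5 = -3/2b to the basis.

The other S-polynomials (S(h_1,h_2), S(h_2,h_3), S(h_1,k_4), S(h_3,k_4), S(h_1,k_5), S(h_2,k_5), S(h_3,k_5), S(k_4,k_5)) all reduce to 0 modulo the current basis, so we have a Gröbner basis.
Inter-reduce: drop elements whose leading term is divisible by another's, tail-reduce, and make monic.
Reduced Gröbner basis: {c³ + ⅔c - 3, a + 3/2, b}.

The bases are distinct; the ideals are different.
The same test decides containment: I ⊆ J iff every generator of I reduces to 0 modulo a Gröbner basis of J.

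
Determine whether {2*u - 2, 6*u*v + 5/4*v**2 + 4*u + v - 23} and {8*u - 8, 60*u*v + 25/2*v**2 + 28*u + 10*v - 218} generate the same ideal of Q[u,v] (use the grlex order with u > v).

Equality of ideals is decidable: compute both reduced Gröbner bases (unique for the ordering) and check whether they agree.
Buchberger on the first generating set:
f_1 = 2*u - 2, LT = u.
f_2 = 6*u*v + 5/4*v**2 + 4*u + v - 23, LT = u*v.

S(f_1,f_2): lcm = u*v. S = -5/24*v**2 - 2/3*u - 7/6*v + 23/6.
  reduce S modulo (f_1, f_2):
  remainder -5/24*v**2 - 7/6*v + 19/6 ≠ 0; add g_3 = -5/24*v**2 - 7/6*v + 19/6 to the basis.

The other S-polynomials (S(f_1,g_3), S(f_2,g_3)) all reduce to 0 modulo the current basis, so we have a Gröbner basis.
Inter-reduce: drop elements whose leading term is divisible by another's, tail-reduce, and make monic.
Reduced Gröbner basis: {v**2 + 28/5*v - 76/5, u - 1}.

Buchberger on the second generating set:
h_1 = 8*u - 8, LT = u.
h_2 = 60*u*v + 25/2*v**2 + 28*u + 10*v - 218, LT = u*v.

S(h_1,h_2): lcm = u*v. S = -5/24*v**2 - 7/15*u - 7/6*v + 109/30.
  reduce S modulo (h_1, h_2):
  remainder -5/24*v**2 - 7/6*v + 19/6 ≠ 0; add k_3 = -5/24*v**2 - 7/6*v + 19/6 to the basis.

The other S-polynomials (S(h_1,k_3), S(h_2,k_3)) all reduce to 0 modulo the current basis, so we have a Gröbner basis.
Inter-reduce: drop elements whose leading term is divisible by another's, tail-reduce, and make monic.
Reduced Gröbner basis: {v**2 + 28/5*v - 76/5, u - 1}.

Same reduced basis, so the two generating sets span the same ideal.

Yes, the ideals are equal.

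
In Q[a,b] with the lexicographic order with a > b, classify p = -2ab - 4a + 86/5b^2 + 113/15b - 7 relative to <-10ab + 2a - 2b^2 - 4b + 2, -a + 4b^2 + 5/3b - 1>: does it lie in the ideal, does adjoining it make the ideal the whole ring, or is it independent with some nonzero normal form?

First compute the reduced Gröbner basis of I by Buchberger's algorithm.
f_1 = -10ab + 2a - 2b^2 - 4b + 2, LT = ab.
f_2 = -a + 4b^2 + 5/3b - 1, LT = a.

S(f_1,f_2): lcm = ab. S = -1/5a + 4b^3 + 28/15b^2 - 3/5b - 1/5.
  leading term a: subtract (1/5)·f_2 from -1/5a + 4b^3 + 28/15b^2 - 3/5b - 1/5 → 4b^3 + 16/15b^2 - 14/15b
  leading term b^3: no divisor's leading term divides it; move 4b^3 to the remainder.
  leading term b^2: no divisor's leading term divides it; move 16/15b^2 to the remainder.
  leading term b: no divisor's leading term divides it; move -14/15b to the remainder.
  remainder 4b^3 + 16/15b^2 - 14/15b ≠ 0; add h_3 = 4b^3 + 16/15b^2 - 14/15b to the basis.

The other S-polynomials (S(f_1,h_3), S(f_2,h_3)) all reduce to 0 modulo the current basis, so we have a Gröbner basis.
Inter-reduce: drop elements whose leading term is divisible by another's, tail-reduce, and make monic.
Reduced Gröbner basis: {a - 4b^2 - 5/3b + 1, b^3 + 4/15b^2 - 7/30b}.
Label its elements g_1 = a - 4b^2 - 5/3b + 1, g_2 = b^3 + 4/15b^2 - 7/30b.

Reduce p = -2ab - 4a + 86/5b^2 + 113/15b - 7 modulo G:
  leading term ab: subtract (-2b)·g_1 from -2ab - 4a + 86/5b^2 + 113/15b - 7 → -4a - 8b^3 + 208/15b^2 + 143/15b - 7
  leading term a: subtract (-4)·g_1 from -4a - 8b^3 + 208/15b^2 + 143/15b - 7 → -8b^3 - 32/15b^2 + 43/15b - 3
  leading term b^3: subtract (-8)·g_2 from -8b^3 - 32/15b^2 + 43/15b - 3 → b - 3
  leading term b: no divisor's leading term divides it; move b to the remainder.
  leading term 1: no divisor's leading term divides it; move -3 to the remainder.
  normal form = b - 3.
The normal form is nonzero, so p ∉ I. Since p minus its normal form lies in I, I + (p) = I + (r) where r = b - 3; decide whether this ideal is the whole ring.
Run Buchberger on G together with r (pairs among the g_i already reduce to 0 since G is a Gröbner basis):
g_1 = a - 4b^2 - 5/3b + 1, LT = a.
g_2 = b^3 + 4/15b^2 - 7/30b, LT = b^3.
r = b - 3, LT = b.

S(g_2,r): lcm = b^3. S = 49/15b^2 - 7/30b.
  leading term b^2: subtract (49/15b)·r from 49/15b^2 - 7/30b → 287/30b
  leading term b: subtract (287/30)·r from 287/30b → 287/10
  leading term 1: no divisor's leading term divides it; move 287/10 to the remainder.
  remainder 287/10 ≠ 0; add m_4 = 287/10 to the basis.

The other S-polynomials (S(g_1,g_2), S(g_1,r), S(g_1,m_4), S(g_2,m_4), S(r,m_4)) all reduce to 0 modulo the current basis, so we have a Gröbner basis.
Inter-reduce: drop elements whose leading term is divisible by another's, tail-reduce, and make monic.
Reduced Gröbner basis: {1}.
The reduced Gröbner basis of I + (p) is {1}: the ideal is the whole ring, so the enlarged system has no common solution — adjoining p is inconsistent.

Adjoining -2ab - 4a + 86/5b^2 + 113/15b - 7 makes the ideal the whole ring: the system is inconsistent.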